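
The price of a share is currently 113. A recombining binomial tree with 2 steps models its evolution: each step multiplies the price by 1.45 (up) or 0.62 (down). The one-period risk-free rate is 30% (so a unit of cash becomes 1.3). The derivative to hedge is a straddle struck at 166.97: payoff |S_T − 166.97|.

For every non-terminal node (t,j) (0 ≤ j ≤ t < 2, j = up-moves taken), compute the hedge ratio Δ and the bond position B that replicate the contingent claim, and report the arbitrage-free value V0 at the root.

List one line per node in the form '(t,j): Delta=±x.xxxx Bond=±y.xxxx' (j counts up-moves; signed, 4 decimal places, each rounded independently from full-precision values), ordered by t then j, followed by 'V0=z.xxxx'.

(0,0): Delta=-0.0511 Bond=47.6578
(1,0): Delta=-1.0000 Bond=128.4385
(1,1): Delta=0.0385 Bond=47.2897
V0=41.8890

The replicating-portfolio and risk-neutral prices coincide; use p* = (1.3−0.62)/(1.45−0.62) = 0.8193 for the latter.
Terminal values V(2,·): V(2,0)=123.5328, V(2,1)=65.3830, V(2,2)=70.6125
  t=1,j=0: stock 70.0600 → up 101.5870 (V=65.3830), down 43.4372 (V=123.5328). Price 58.3785; hedge Δ=-1.0000, bond B=128.4385.
  t=1,j=1: stock 163.8500 → up 237.5825 (V=70.6125), down 101.5870 (V=65.3830). Price 53.5903; hedge Δ=0.0385, bond B=47.2897.
  t=0,j=0: stock 113.0000 → up 163.8500 (V=53.5903), down 70.0600 (V=58.3785). Price 41.8890; hedge Δ=-0.0511, bond B=47.6578.
Self-financing check: at every node Δ·S+B equals the discounted successor values.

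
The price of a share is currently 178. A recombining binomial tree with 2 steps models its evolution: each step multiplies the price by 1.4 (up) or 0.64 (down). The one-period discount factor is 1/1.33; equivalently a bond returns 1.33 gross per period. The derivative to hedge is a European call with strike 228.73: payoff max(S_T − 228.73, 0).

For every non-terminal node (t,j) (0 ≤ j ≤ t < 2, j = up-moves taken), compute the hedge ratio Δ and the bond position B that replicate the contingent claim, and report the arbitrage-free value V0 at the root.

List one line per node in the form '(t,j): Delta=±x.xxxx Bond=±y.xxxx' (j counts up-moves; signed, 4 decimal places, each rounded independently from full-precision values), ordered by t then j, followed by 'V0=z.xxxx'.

(0,0): Delta=0.6063 Bond=-51.9305
(1,0): Delta=0.0000 Bond=0.0000
(1,1): Delta=0.6344 Bond=-76.0744
V0=55.9876

No-arbitrage ⇒ martingale measure with p* = (R−d)/(u−d) = 0.9079.
Terminal payoffs: V(2,0)=0.0000, V(2,1)=0.0000, V(2,2)=120.1500
(1,0): S=113.9200. Δ = (V_up−V_dn)/(S_up−S_dn) = (0.0000−0.0000)/(159.4880−72.9088) = 0.0000. V = [p*·0.0000 + (1−p*)·0.0000]/1.33 = 0.0000. B = V − Δ·S = 0.0000.
(1,1): S=249.2000. Δ = (V_up−V_dn)/(S_up−S_dn) = (120.1500−0.0000)/(348.8800−159.4880) = 0.6344. V = [p*·120.1500 + (1−p*)·0.0000]/1.33 = 82.0177. B = V − Δ·S = -76.0744.
(0,0): S=178.0000. Δ = (V_up−V_dn)/(S_up−S_dn) = (82.0177−0.0000)/(249.2000−113.9200) = 0.6063. V = [p*·82.0177 + (1−p*)·0.0000]/1.33 = 55.9876. B = V − Δ·S = -51.9305.
Self-financing check: at every node Δ·S+B equals the discounted successor values.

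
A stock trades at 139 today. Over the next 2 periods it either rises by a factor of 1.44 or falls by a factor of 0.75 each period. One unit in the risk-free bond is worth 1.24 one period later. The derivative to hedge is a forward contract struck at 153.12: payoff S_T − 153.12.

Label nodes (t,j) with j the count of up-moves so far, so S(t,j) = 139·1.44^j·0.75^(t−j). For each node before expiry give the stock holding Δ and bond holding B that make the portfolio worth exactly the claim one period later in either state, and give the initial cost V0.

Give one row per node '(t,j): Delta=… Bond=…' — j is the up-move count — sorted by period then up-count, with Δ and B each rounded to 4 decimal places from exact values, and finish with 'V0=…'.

Risk-neutral probability p* = (R−d)/(u−d) = (1.24−0.75)/(1.44−0.75) = 0.7101.
Payoff layer (t=2): V(2,0)=-74.9325, V(2,1)=-3.0000, V(2,2)=135.1104
  t=1,j=0: stock 104.2500 → up 150.1200 (V=-3.0000), down 78.1875 (V=-74.9325). Price -19.2339; hedge Δ=1.0000, bond B=-123.4839.
  t=1,j=1: stock 200.1600 → up 288.2304 (V=135.1104), down 150.1200 (V=-3.0000). Price 76.6761; hedge Δ=1.0000, bond B=-123.4839.
  t=0,j=0: stock 139.0000 → up 200.1600 (V=76.6761), down 104.2500 (V=-19.2339). Price 39.4162; hedge Δ=1.0000, bond B=-99.5838.
Self-financing check: at every node Δ·S+B equals the discounted successor values.

(0,0): Delta=1.0000 Bond=-99.5838
(1,0): Delta=1.0000 Bond=-123.4839
(1,1): Delta=1.0000 Bond=-123.4839
V0=39.4162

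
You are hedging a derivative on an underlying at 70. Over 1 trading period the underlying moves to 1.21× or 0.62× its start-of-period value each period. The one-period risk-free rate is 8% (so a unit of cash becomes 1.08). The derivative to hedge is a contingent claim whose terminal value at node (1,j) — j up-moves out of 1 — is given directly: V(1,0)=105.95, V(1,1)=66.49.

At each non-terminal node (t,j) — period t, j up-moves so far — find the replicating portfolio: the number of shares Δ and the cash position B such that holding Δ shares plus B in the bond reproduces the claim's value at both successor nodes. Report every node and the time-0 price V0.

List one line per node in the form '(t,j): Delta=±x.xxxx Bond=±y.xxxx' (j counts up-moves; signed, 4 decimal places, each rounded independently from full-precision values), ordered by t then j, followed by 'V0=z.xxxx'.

The replicating-portfolio and risk-neutral prices coincide; use p* = (1.08−0.62)/(1.21−0.62) = 0.7797 for the latter.
Terminal values V(1,·): V(1,0)=105.9500, V(1,1)=66.4900
Node (0,0) S=70.0000: V=(p*·66.4900+(1−p*)·105.9500)/1.08=69.6153; Δ=(66.4900−105.9500)/(84.7000−43.4000)=-0.9554; B=V−Δ·S=136.4967
Each (Δ,B) replicates both successor values, so the strategy is self-financing and V0 is arbitrage-free.

(0,0): Delta=-0.9554 Bond=136.4967
V0=69.6153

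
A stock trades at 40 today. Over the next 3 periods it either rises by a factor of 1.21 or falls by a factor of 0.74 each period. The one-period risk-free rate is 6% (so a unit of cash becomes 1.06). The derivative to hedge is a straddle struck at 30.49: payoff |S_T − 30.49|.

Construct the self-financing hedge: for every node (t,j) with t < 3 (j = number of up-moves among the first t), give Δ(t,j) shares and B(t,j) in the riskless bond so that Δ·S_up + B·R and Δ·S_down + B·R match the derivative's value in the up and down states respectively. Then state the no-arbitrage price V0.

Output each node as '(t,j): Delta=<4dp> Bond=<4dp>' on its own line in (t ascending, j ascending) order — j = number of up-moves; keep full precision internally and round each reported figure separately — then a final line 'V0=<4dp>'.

(0,0): Delta=0.7367 Bond=-12.8959
(1,0): Delta=0.1863 Bond=2.6218
(1,1): Delta=0.8945 Bond=-21.3062
(2,0): Delta=-1.0000 Bond=28.7642
(2,1): Delta=0.5264 Bond=-9.4014
(2,2): Delta=1.0000 Bond=-28.7642
V0=16.5722

No-arbitrage ⇒ martingale measure with p* = (R−d)/(u−d) = 0.6809.
Terminal payoffs: V(3,0)=14.2810, V(3,1)=3.9862, V(3,2)=12.8474, V(3,3)=40.3724
Node (2,0) S=21.9040: V=(p*·3.9862+(1−p*)·14.2810)/1.06=6.8602; Δ=(3.9862−14.2810)/(26.5038−16.2090)=-1.0000; B=V−Δ·S=28.7642
Node (2,1) S=35.8160: V=(p*·12.8474+(1−p*)·3.9862)/1.06=9.4522; Δ=(12.8474−3.9862)/(43.3374−26.5038)=0.5264; B=V−Δ·S=-9.4014
Node (2,2) S=58.5640: V=(p*·40.3724+(1−p*)·12.8474)/1.06=29.7998; Δ=(40.3724−12.8474)/(70.8624−43.3374)=1.0000; B=V−Δ·S=-28.7642
Node (1,0) S=29.6000: V=(p*·9.4522+(1−p*)·6.8602)/1.06=8.1367; Δ=(9.4522−6.8602)/(35.8160−21.9040)=0.1863; B=V−Δ·S=2.6218
Node (1,1) S=48.4000: V=(p*·29.7998+(1−p*)·9.4522)/1.06=21.9867; Δ=(29.7998−9.4522)/(58.5640−35.8160)=0.8945; B=V−Δ·S=-21.3062
Node (0,0) S=40.0000: V=(p*·21.9867+(1−p*)·8.1367)/1.06=16.5722; Δ=(21.9867−8.1367)/(48.4000−29.6000)=0.7367; B=V−Δ·S=-12.8959
Root portfolio cost Δ·40+B reproduces V0=16.5722.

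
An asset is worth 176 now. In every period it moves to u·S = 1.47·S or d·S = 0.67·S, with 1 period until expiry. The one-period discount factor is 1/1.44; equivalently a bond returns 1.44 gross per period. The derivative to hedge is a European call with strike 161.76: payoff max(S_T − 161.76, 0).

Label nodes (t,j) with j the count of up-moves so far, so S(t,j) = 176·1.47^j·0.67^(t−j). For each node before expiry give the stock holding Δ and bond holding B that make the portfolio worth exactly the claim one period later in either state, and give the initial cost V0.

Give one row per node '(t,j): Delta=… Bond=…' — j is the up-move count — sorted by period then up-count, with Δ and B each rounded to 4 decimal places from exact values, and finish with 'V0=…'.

(0,0): Delta=0.6886 Bond=-56.3917
V0=64.8083

Under the risk-neutral measure, an up-move has probability p* = (R−d)/(u−d) = 0.9625 and values discount at R = 1.44.
Terminal values V(1,·): V(1,0)=0.0000, V(1,1)=96.9600
Node (0,0) S=176.0000: V=(p*·96.9600+(1−p*)·0.0000)/1.44=64.8083; Δ=(96.9600−0.0000)/(258.7200−117.9200)=0.6886; B=V−Δ·S=-56.3917
Each (Δ,B) replicates both successor values, so the strategy is self-financing and V0 is arbitrage-free.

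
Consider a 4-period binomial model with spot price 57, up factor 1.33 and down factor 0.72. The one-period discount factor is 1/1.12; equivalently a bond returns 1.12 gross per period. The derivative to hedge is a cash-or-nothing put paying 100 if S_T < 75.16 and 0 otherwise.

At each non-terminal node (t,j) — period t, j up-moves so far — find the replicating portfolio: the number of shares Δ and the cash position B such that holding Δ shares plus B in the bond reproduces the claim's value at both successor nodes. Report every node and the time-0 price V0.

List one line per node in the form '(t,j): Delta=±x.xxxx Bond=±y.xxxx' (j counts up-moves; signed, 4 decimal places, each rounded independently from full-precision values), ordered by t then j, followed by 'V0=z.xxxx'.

(0,0): Delta=-0.9091 Bond=78.9447
(1,0): Delta=-1.3693 Bond=107.3031
(1,1): Delta=-0.7783 Bond=78.5034
(2,0): Delta=0.0000 Bond=79.7194
(2,1): Delta=-1.7584 Bond=141.4210
(2,2): Delta=-0.4998 Bond=59.8377
(3,0): Delta=0.0000 Bond=89.2857
(3,1): Delta=0.0000 Bond=89.2857
(3,2): Delta=-2.2582 Bond=194.6721
(3,3): Delta=0.0000 Bond=0.0000
V0=27.1259

Under the risk-neutral measure, an up-move has probability p* = (R−d)/(u−d) = 0.6557 and values discount at R = 1.12.
Payoff layer (t=4): V(4,0)=100.0000, V(4,1)=100.0000, V(4,2)=100.0000, V(4,3)=0.0000, V(4,4)=0.0000
(3,0): S=21.2751. Δ = (V_up−V_dn)/(S_up−S_dn) = (100.0000−100.0000)/(28.2959−15.3181) = 0.0000. V = [p*·100.0000 + (1−p*)·100.0000]/1.12 = 89.2857. B = V − Δ·S = 89.2857.
(3,1): S=39.2999. Δ = (V_up−V_dn)/(S_up−S_dn) = (100.0000−100.0000)/(52.2689−28.2959) = 0.0000. V = [p*·100.0000 + (1−p*)·100.0000]/1.12 = 89.2857. B = V − Δ·S = 89.2857.
(3,2): S=72.5957. Δ = (V_up−V_dn)/(S_up−S_dn) = (0.0000−100.0000)/(96.5522−52.2689) = -2.2582. V = [p*·0.0000 + (1−p*)·100.0000]/1.12 = 30.7377. B = V − Δ·S = 194.6721.
(3,3): S=134.1003. Δ = (V_up−V_dn)/(S_up−S_dn) = (0.0000−0.0000)/(178.3534−96.5522) = 0.0000. V = [p*·0.0000 + (1−p*)·0.0000]/1.12 = 0.0000. B = V − Δ·S = 0.0000.
(2,0): S=29.5488. Δ = (V_up−V_dn)/(S_up−S_dn) = (89.2857−89.2857)/(39.2999−21.2751) = 0.0000. V = [p*·89.2857 + (1−p*)·89.2857]/1.12 = 79.7194. B = V − Δ·S = 79.7194.
(2,1): S=54.5832. Δ = (V_up−V_dn)/(S_up−S_dn) = (30.7377−89.2857)/(72.5957−39.2999) = -1.7584. V = [p*·30.7377 + (1−p*)·89.2857]/1.12 = 45.4407. B = V − Δ·S = 141.4210.
(2,2): S=100.8273. Δ = (V_up−V_dn)/(S_up−S_dn) = (0.0000−30.7377)/(134.1003−72.5957) = -0.4998. V = [p*·0.0000 + (1−p*)·30.7377]/1.12 = 9.4481. B = V − Δ·S = 59.8377.
(1,0): S=41.0400. Δ = (V_up−V_dn)/(S_up−S_dn) = (45.4407−79.7194)/(54.5832−29.5488) = -1.3693. V = [p*·45.4407 + (1−p*)·79.7194]/1.12 = 51.1085. B = V − Δ·S = 107.3031.
(1,1): S=75.8100. Δ = (V_up−V_dn)/(S_up−S_dn) = (9.4481−45.4407)/(100.8273−54.5832) = -0.7783. V = [p*·9.4481 + (1−p*)·45.4407]/1.12 = 19.4991. B = V − Δ·S = 78.5034.
(0,0): S=57.0000. Δ = (V_up−V_dn)/(S_up−S_dn) = (19.4991−51.1085)/(75.8100−41.0400) = -0.9091. V = [p*·19.4991 + (1−p*)·51.1085]/1.12 = 27.1259. B = V − Δ·S = 78.9447.
Check: Δ(0,0)·S0 + B(0,0) = 27.1259 = V0.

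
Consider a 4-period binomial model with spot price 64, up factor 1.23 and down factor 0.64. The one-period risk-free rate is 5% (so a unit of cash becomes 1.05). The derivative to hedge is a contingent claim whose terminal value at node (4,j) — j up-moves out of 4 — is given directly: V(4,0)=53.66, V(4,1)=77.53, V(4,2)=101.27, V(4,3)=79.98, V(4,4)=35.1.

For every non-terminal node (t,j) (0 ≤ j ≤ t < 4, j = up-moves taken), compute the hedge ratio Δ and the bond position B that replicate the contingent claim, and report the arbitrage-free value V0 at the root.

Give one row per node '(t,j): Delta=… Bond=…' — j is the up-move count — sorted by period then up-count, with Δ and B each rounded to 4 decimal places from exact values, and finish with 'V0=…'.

The replicating-portfolio and risk-neutral prices coincide; use p* = (1.05−0.64)/(1.23−0.64) = 0.6949 for the latter.
Terminal payoffs: V(4,0)=53.6600, V(4,1)=77.5300, V(4,2)=101.2700, V(4,3)=79.9800, V(4,4)=35.1000
(3,0): S=16.7772. Δ = (V_up−V_dn)/(S_up−S_dn) = (77.5300−53.6600)/(20.6360−10.7374) = 2.4115. V = [p*·77.5300 + (1−p*)·53.6600]/1.05 = 66.9025. B = V − Δ·S = 26.4449.
(3,1): S=32.2437. Δ = (V_up−V_dn)/(S_up−S_dn) = (101.2700−77.5300)/(39.6598−20.6360) = 1.2479. V = [p*·101.2700 + (1−p*)·77.5300]/1.05 = 89.5498. B = V − Δ·S = 49.3125.
(3,2): S=61.9684. Δ = (V_up−V_dn)/(S_up−S_dn) = (79.9800−101.2700)/(76.2211−39.6598) = -0.5823. V = [p*·79.9800 + (1−p*)·101.2700]/1.05 = 82.3574. B = V − Δ·S = 118.4421.
(3,3): S=119.0955. Δ = (V_up−V_dn)/(S_up−S_dn) = (35.1000−79.9800)/(146.4875−76.2211) = -0.6387. V = [p*·35.1000 + (1−p*)·79.9800]/1.05 = 46.4688. B = V − Δ·S = 122.5366.
(2,0): S=26.2144. Δ = (V_up−V_dn)/(S_up−S_dn) = (89.5498−66.9025)/(32.2437−16.7772) = 1.4643. V = [p*·89.5498 + (1−p*)·66.9025]/1.05 = 78.7052. B = V − Δ·S = 40.3199.
(2,1): S=50.3808. Δ = (V_up−V_dn)/(S_up−S_dn) = (82.3574−89.5498)/(61.9684−32.2437) = -0.2420. V = [p*·82.3574 + (1−p*)·89.5498]/1.05 = 80.5254. B = V − Δ·S = 92.7159.
(2,2): S=96.8256. Δ = (V_up−V_dn)/(S_up−S_dn) = (46.4688−82.3574)/(119.0955−61.9684) = -0.6282. V = [p*·46.4688 + (1−p*)·82.3574]/1.05 = 54.6837. B = V − Δ·S = 115.5118.
(1,0): S=40.9600. Δ = (V_up−V_dn)/(S_up−S_dn) = (80.5254−78.7052)/(50.3808−26.2144) = 0.0753. V = [p*·80.5254 + (1−p*)·78.7052]/1.05 = 76.1620. B = V − Δ·S = 73.0769.
(1,1): S=78.7200. Δ = (V_up−V_dn)/(S_up−S_dn) = (54.6837−80.5254)/(96.8256−50.3808) = -0.5564. V = [p*·54.6837 + (1−p*)·80.5254]/1.05 = 59.5882. B = V − Δ·S = 103.3878.
(0,0): S=64.0000. Δ = (V_up−V_dn)/(S_up−S_dn) = (59.5882−76.1620)/(78.7200−40.9600) = -0.4389. V = [p*·59.5882 + (1−p*)·76.1620]/1.05 = 61.5663. B = V − Δ·S = 89.6575.
Root portfolio cost Δ·64+B reproduces V0=61.5663.

(0,0): Delta=-0.4389 Bond=89.6575
(1,0): Delta=0.0753 Bond=73.0769
(1,1): Delta=-0.5564 Bond=103.3878
(2,0): Delta=1.4643 Bond=40.3199
(2,1): Delta=-0.2420 Bond=92.7159
(2,2): Delta=-0.6282 Bond=115.5118
(3,0): Delta=2.4115 Bond=26.4449
(3,1): Delta=1.2479 Bond=49.3125
(3,2): Delta=-0.5823 Bond=118.4421
(3,3): Delta=-0.6387 Bond=122.5366
V0=61.5663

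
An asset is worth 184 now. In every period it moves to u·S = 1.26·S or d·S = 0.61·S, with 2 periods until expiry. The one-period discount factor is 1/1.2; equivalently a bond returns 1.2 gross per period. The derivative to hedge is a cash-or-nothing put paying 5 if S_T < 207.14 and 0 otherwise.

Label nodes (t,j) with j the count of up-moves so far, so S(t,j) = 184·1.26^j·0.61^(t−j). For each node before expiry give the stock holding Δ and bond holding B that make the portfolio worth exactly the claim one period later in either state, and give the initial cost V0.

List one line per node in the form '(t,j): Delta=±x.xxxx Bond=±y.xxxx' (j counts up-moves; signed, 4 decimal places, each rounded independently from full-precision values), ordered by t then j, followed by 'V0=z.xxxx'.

The replicating-portfolio and risk-neutral prices coincide; use p* = (1.2−0.61)/(1.26−0.61) = 0.9077 for the latter.
Payoff layer (t=2): V(2,0)=5.0000, V(2,1)=5.0000, V(2,2)=0.0000
Node (1,0) S=112.2400: V=(p*·5.0000+(1−p*)·5.0000)/1.2=4.1667; Δ=(5.0000−5.0000)/(141.4224−68.4664)=0.0000; B=V−Δ·S=4.1667
Node (1,1) S=231.8400: V=(p*·0.0000+(1−p*)·5.0000)/1.2=0.3846; Δ=(0.0000−5.0000)/(292.1184−141.4224)=-0.0332; B=V−Δ·S=8.0769
Node (0,0) S=184.0000: V=(p*·0.3846+(1−p*)·4.1667)/1.2=0.6114; Δ=(0.3846−4.1667)/(231.8400−112.2400)=-0.0316; B=V−Δ·S=6.4300
Each (Δ,B) replicates both successor values, so the strategy is self-financing and V0 is arbitrage-free.

(0,0): Delta=-0.0316 Bond=6.4300
(1,0): Delta=0.0000 Bond=4.1667
(1,1): Delta=-0.0332 Bond=8.0769
V0=0.6114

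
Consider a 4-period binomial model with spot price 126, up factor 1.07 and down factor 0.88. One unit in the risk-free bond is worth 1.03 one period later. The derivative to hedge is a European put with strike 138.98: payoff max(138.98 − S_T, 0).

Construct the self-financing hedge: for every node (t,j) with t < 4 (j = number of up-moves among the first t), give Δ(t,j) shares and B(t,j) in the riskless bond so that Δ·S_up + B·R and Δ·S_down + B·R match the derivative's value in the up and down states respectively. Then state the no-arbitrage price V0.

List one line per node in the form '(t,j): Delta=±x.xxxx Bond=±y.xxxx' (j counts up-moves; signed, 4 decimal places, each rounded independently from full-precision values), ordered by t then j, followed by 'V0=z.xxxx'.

(0,0): Delta=-0.5076 Bond=70.4707
(1,0): Delta=-1.0000 Bond=127.1864
(1,1): Delta=-0.3996 Bond=58.0244
(2,0): Delta=-1.0000 Bond=131.0020
(2,1): Delta=-1.0000 Bond=131.0020
(2,2): Delta=-0.2679 Bond=40.7687
(3,0): Delta=-1.0000 Bond=134.9320
(3,1): Delta=-1.0000 Bond=134.9320
(3,2): Delta=-1.0000 Bond=134.9320
(3,3): Delta=-0.1073 Bond=17.2077
V0=6.5179

Since d<R<u, set p* = (R−d)/(u−d) = 0.7895; price each node as the discounted p*-expectation of its children.
At expiry t=4: V(4,0)=63.4184, V(4,1)=47.1039, V(4,2)=27.2671, V(4,3)=3.1472, V(4,4)=0.0000
(3,0): S=85.8655. Δ = (V_up−V_dn)/(S_up−S_dn) = (47.1039−63.4184)/(91.8761−75.5616) = -1.0000. V = [p*·47.1039 + (1−p*)·63.4184]/1.03 = 49.0666. B = V − Δ·S = 134.9320.
(3,1): S=104.4046. Δ = (V_up−V_dn)/(S_up−S_dn) = (27.2671−47.1039)/(111.7129−91.8761) = -1.0000. V = [p*·27.2671 + (1−p*)·47.1039]/1.03 = 30.5274. B = V − Δ·S = 134.9320.
(3,2): S=126.9465. Δ = (V_up−V_dn)/(S_up−S_dn) = (3.1472−27.2671)/(135.8328−111.7129) = -1.0000. V = [p*·3.1472 + (1−p*)·27.2671]/1.03 = 7.9855. B = V − Δ·S = 134.9320.
(3,3): S=154.3554. Δ = (V_up−V_dn)/(S_up−S_dn) = (0.0000−3.1472)/(165.1603−135.8328) = -0.1073. V = [p*·0.0000 + (1−p*)·3.1472]/1.03 = 0.6433. B = V − Δ·S = 17.2077.
(2,0): S=97.5744. Δ = (V_up−V_dn)/(S_up−S_dn) = (30.5274−49.0666)/(104.4046−85.8655) = -1.0000. V = [p*·30.5274 + (1−p*)·49.0666]/1.03 = 33.4276. B = V − Δ·S = 131.0020.
(2,1): S=118.6416. Δ = (V_up−V_dn)/(S_up−S_dn) = (7.9855−30.5274)/(126.9465−104.4046) = -1.0000. V = [p*·7.9855 + (1−p*)·30.5274]/1.03 = 12.3604. B = V − Δ·S = 131.0020.
(2,2): S=144.2574. Δ = (V_up−V_dn)/(S_up−S_dn) = (0.6433−7.9855)/(154.3554−126.9465) = -0.2679. V = [p*·0.6433 + (1−p*)·7.9855]/1.03 = 2.1253. B = V − Δ·S = 40.7687.
(1,0): S=110.8800. Δ = (V_up−V_dn)/(S_up−S_dn) = (12.3604−33.4276)/(118.6416−97.5744) = -1.0000. V = [p*·12.3604 + (1−p*)·33.4276]/1.03 = 16.3064. B = V − Δ·S = 127.1864.
(1,1): S=134.8200. Δ = (V_up−V_dn)/(S_up−S_dn) = (2.1253−12.3604)/(144.2574−118.6416) = -0.3996. V = [p*·2.1253 + (1−p*)·12.3604]/1.03 = 4.1554. B = V − Δ·S = 58.0244.
(0,0): S=126.0000. Δ = (V_up−V_dn)/(S_up−S_dn) = (4.1554−16.3064)/(134.8200−110.8800) = -0.5076. V = [p*·4.1554 + (1−p*)·16.3064]/1.03 = 6.5179. B = V − Δ·S = 70.4707.
Each (Δ,B) replicates both successor values, so the strategy is self-financing and V0 is arbitrage-free.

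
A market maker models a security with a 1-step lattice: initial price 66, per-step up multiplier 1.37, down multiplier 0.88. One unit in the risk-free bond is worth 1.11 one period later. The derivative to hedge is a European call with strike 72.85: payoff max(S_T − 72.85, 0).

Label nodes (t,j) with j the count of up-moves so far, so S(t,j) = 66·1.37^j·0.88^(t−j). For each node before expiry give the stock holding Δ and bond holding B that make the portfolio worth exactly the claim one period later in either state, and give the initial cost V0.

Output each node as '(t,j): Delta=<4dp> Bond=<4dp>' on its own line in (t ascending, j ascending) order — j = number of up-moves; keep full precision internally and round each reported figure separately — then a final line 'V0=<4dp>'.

(0,0): Delta=0.5433 Bond=-28.4273
V0=7.4299

Under the risk-neutral measure, an up-move has probability p* = (R−d)/(u−d) = 0.4694 and values discount at R = 1.11.
Payoff layer (t=1): V(1,0)=0.0000, V(1,1)=17.5700
(0,0): S=66.0000. Δ = (V_up−V_dn)/(S_up−S_dn) = (17.5700−0.0000)/(90.4200−58.0800) = 0.5433. V = [p*·17.5700 + (1−p*)·0.0000]/1.11 = 7.4299. B = V − Δ·S = -28.4273.
Each (Δ,B) replicates both successor values, so the strategy is self-financing and V0 is arbitrage-free.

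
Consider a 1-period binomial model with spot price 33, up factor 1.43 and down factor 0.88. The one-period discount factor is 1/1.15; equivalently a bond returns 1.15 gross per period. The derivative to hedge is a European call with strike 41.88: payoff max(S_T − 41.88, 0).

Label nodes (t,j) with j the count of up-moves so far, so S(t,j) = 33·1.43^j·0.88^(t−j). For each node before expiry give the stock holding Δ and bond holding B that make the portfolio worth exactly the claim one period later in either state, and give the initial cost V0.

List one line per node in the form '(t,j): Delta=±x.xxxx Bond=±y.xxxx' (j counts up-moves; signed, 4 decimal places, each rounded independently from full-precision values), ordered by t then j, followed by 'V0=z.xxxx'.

Since d<R<u, set p* = (R−d)/(u−d) = 0.4909; price each node as the discounted p*-expectation of its children.
Terminal values V(1,·): V(1,0)=0.0000, V(1,1)=5.3100
(0,0): S=33.0000. Δ = (V_up−V_dn)/(S_up−S_dn) = (5.3100−0.0000)/(47.1900−29.0400) = 0.2926. V = [p*·5.3100 + (1−p*)·0.0000]/1.15 = 2.2667. B = V − Δ·S = -7.3878.
Check: Δ(0,0)·S0 + B(0,0) = 2.2667 = V0.

(0,0): Delta=0.2926 Bond=-7.3878
V0=2.2667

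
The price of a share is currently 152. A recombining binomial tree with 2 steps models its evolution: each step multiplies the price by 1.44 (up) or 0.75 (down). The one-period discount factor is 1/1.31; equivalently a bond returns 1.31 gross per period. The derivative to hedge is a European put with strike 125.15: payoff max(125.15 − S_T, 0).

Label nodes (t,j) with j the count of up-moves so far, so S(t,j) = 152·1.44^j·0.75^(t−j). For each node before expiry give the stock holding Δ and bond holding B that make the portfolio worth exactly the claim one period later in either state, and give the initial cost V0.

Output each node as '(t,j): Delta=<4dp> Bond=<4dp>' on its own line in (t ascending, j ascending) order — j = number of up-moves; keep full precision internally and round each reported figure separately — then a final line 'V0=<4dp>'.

Risk-neutral probability p* = (R−d)/(u−d) = (1.31−0.75)/(1.44−0.75) = 0.8116.
Payoff layer (t=2): V(2,0)=39.6500, V(2,1)=0.0000, V(2,2)=0.0000
Node (1,0) S=114.0000: V=(p*·0.0000+(1−p*)·39.6500)/1.31=5.7025; Δ=(0.0000−39.6500)/(164.1600−85.5000)=-0.5041; B=V−Δ·S=63.1663
Node (1,1) S=218.8800: V=(p*·0.0000+(1−p*)·0.0000)/1.31=0.0000; Δ=(0.0000−0.0000)/(315.1872−164.1600)=0.0000; B=V−Δ·S=0.0000
Node (0,0) S=152.0000: V=(p*·0.0000+(1−p*)·5.7025)/1.31=0.8201; Δ=(0.0000−5.7025)/(218.8800−114.0000)=-0.0544; B=V−Δ·S=9.0847
Root portfolio cost Δ·152+B reproduces V0=0.8201.

(0,0): Delta=-0.0544 Bond=9.0847
(1,0): Delta=-0.5041 Bond=63.1663
(1,1): Delta=0.0000 Bond=0.0000
V0=0.8201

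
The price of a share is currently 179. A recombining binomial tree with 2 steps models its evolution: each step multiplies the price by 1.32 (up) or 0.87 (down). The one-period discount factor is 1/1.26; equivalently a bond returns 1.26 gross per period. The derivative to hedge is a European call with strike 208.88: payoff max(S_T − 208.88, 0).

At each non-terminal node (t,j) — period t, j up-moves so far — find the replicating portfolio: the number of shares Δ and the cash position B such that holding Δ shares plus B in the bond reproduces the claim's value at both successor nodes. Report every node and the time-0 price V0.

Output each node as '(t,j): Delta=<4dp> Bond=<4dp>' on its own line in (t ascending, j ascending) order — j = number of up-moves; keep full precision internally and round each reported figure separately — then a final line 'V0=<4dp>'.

(0,0): Delta=0.8796 Bond=-108.7165
(1,0): Delta=0.0000 Bond=0.0000
(1,1): Delta=0.9688 Bond=-158.0571
V0=48.7350

No-arbitrage ⇒ martingale measure with p* = (R−d)/(u−d) = 0.8667.
Terminal payoffs: V(2,0)=0.0000, V(2,1)=0.0000, V(2,2)=103.0096
  t=1,j=0: stock 155.7300 → up 205.5636 (V=0.0000), down 135.4851 (V=0.0000). Price 0.0000; hedge Δ=0.0000, bond B=0.0000.
  t=1,j=1: stock 236.2800 → up 311.8896 (V=103.0096), down 205.5636 (V=0.0000). Price 70.8532; hedge Δ=0.9688, bond B=-158.0571.
  t=0,j=0: stock 179.0000 → up 236.2800 (V=70.8532), down 155.7300 (V=0.0000). Price 48.7350; hedge Δ=0.8796, bond B=-108.7165.
Check: Δ(0,0)·S0 + B(0,0) = 48.7350 = V0.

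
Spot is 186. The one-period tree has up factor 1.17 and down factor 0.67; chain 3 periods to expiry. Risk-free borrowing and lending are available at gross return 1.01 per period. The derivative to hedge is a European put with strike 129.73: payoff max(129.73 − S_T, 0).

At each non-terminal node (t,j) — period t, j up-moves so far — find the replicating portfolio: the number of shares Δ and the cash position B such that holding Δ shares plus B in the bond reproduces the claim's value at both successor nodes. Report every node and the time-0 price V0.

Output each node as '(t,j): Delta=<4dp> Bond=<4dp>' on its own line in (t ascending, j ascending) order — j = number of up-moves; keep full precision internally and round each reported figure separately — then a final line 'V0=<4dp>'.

Risk-neutral probability p* = (R−d)/(u−d) = (1.01−0.67)/(1.17−0.67) = 0.6800.
Terminal payoffs: V(3,0)=73.7881, V(3,1)=32.0404, V(3,2)=0.0000, V(3,3)=0.0000
Node (2,0) S=83.4954: V=(p*·32.0404+(1−p*)·73.7881)/1.01=44.9501; Δ=(32.0404−73.7881)/(97.6896−55.9419)=-1.0000; B=V−Δ·S=128.4455
Node (2,1) S=145.8054: V=(p*·0.0000+(1−p*)·32.0404)/1.01=10.1514; Δ=(0.0000−32.0404)/(170.5923−97.6896)=-0.4395; B=V−Δ·S=74.2322
Node (2,2) S=254.6154: V=(p*·0.0000+(1−p*)·0.0000)/1.01=0.0000; Δ=(0.0000−0.0000)/(297.9000−170.5923)=0.0000; B=V−Δ·S=0.0000
Node (1,0) S=124.6200: V=(p*·10.1514+(1−p*)·44.9501)/1.01=21.0762; Δ=(10.1514−44.9501)/(145.8054−83.4954)=-0.5585; B=V−Δ·S=90.6737
Node (1,1) S=217.6200: V=(p*·0.0000+(1−p*)·10.1514)/1.01=3.2163; Δ=(0.0000−10.1514)/(254.6154−145.8054)=-0.0933; B=V−Δ·S=23.5191
Node (0,0) S=186.0000: V=(p*·3.2163+(1−p*)·21.0762)/1.01=8.8430; Δ=(3.2163−21.0762)/(217.6200−124.6200)=-0.1920; B=V−Δ·S=44.5629
The time-0 hedge costs 8.8430, which is the no-arbitrage price.

(0,0): Delta=-0.1920 Bond=44.5629
(1,0): Delta=-0.5585 Bond=90.6737
(1,1): Delta=-0.0933 Bond=23.5191
(2,0): Delta=-1.0000 Bond=128.4455
(2,1): Delta=-0.4395 Bond=74.2322
(2,2): Delta=0.0000 Bond=0.0000
V0=8.8430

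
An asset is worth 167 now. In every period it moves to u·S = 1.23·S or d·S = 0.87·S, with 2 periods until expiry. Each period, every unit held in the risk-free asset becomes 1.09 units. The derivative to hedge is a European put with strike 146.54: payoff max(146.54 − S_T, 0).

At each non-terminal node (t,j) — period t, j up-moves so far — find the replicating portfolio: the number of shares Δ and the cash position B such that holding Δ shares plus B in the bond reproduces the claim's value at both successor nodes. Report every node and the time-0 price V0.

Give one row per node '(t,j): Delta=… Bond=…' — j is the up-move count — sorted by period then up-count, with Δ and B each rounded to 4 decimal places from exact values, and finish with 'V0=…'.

Risk-neutral probability p* = (R−d)/(u−d) = (1.09−0.87)/(1.23−0.87) = 0.6111.
Terminal values V(2,·): V(2,0)=20.1377, V(2,1)=0.0000, V(2,2)=0.0000
Node (1,0) S=145.2900: V=(p*·0.0000+(1−p*)·20.1377)/1.09=7.1847; Δ=(0.0000−20.1377)/(178.7067−126.4023)=-0.3850; B=V−Δ·S=63.1228
Node (1,1) S=205.4100: V=(p*·0.0000+(1−p*)·0.0000)/1.09=0.0000; Δ=(0.0000−0.0000)/(252.6543−178.7067)=0.0000; B=V−Δ·S=0.0000
Node (0,0) S=167.0000: V=(p*·0.0000+(1−p*)·7.1847)/1.09=2.5634; Δ=(0.0000−7.1847)/(205.4100−145.2900)=-0.1195; B=V−Δ·S=22.5209
Each (Δ,B) replicates both successor values, so the strategy is self-financing and V0 is arbitrage-free.

(0,0): Delta=-0.1195 Bond=22.5209
(1,0): Delta=-0.3850 Bond=63.1228
(1,1): Delta=0.0000 Bond=0.0000
V0=2.5634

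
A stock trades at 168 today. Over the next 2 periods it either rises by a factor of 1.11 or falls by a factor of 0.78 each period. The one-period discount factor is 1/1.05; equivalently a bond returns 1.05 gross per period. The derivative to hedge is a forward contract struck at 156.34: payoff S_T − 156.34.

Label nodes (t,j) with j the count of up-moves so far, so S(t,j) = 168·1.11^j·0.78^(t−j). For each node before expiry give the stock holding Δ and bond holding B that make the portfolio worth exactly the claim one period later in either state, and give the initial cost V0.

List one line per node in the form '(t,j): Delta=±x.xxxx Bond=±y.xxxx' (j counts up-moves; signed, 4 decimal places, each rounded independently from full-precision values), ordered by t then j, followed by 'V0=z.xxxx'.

The replicating-portfolio and risk-neutral prices coincide; use p* = (1.05−0.78)/(1.11−0.78) = 0.8182 for the latter.
Payoff layer (t=2): V(2,0)=-54.1288, V(2,1)=-10.8856, V(2,2)=50.6528
(1,0): S=131.0400. Δ = (V_up−V_dn)/(S_up−S_dn) = (-10.8856−-54.1288)/(145.4544−102.2112) = 1.0000. V = [p*·-10.8856 + (1−p*)·-54.1288]/1.05 = -17.8552. B = V − Δ·S = -148.8952.
(1,1): S=186.4800. Δ = (V_up−V_dn)/(S_up−S_dn) = (50.6528−-10.8856)/(206.9928−145.4544) = 1.0000. V = [p*·50.6528 + (1−p*)·-10.8856]/1.05 = 37.5848. B = V − Δ·S = -148.8952.
(0,0): S=168.0000. Δ = (V_up−V_dn)/(S_up−S_dn) = (37.5848−-17.8552)/(186.4800−131.0400) = 1.0000. V = [p*·37.5848 + (1−p*)·-17.8552]/1.05 = 26.1950. B = V − Δ·S = -141.8050.
Check: Δ(0,0)·S0 + B(0,0) = 26.1950 = V0.

(0,0): Delta=1.0000 Bond=-141.8050
(1,0): Delta=1.0000 Bond=-148.8952
(1,1): Delta=1.0000 Bond=-148.8952
V0=26.1950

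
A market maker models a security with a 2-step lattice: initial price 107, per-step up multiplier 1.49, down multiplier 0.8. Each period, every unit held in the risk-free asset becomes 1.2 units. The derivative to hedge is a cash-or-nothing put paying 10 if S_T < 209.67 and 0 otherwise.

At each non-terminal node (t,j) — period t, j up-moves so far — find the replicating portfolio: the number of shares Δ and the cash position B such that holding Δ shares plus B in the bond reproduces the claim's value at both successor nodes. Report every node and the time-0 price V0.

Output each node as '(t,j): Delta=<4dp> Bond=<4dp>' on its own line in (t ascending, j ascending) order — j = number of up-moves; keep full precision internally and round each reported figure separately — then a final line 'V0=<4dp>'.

Risk-neutral probability p* = (R−d)/(u−d) = (1.2−0.8)/(1.49−0.8) = 0.5797.
At expiry t=2: V(2,0)=10.0000, V(2,1)=10.0000, V(2,2)=0.0000
Node (1,0) S=85.6000: V=(p*·10.0000+(1−p*)·10.0000)/1.2=8.3333; Δ=(10.0000−10.0000)/(127.5440−68.4800)=0.0000; B=V−Δ·S=8.3333
Node (1,1) S=159.4300: V=(p*·0.0000+(1−p*)·10.0000)/1.2=3.5024; Δ=(0.0000−10.0000)/(237.5507−127.5440)=-0.0909; B=V−Δ·S=17.9952
Node (0,0) S=107.0000: V=(p*·3.5024+(1−p*)·8.3333)/1.2=4.6107; Δ=(3.5024−8.3333)/(159.4300−85.6000)=-0.0654; B=V−Δ·S=11.6120
Check: Δ(0,0)·S0 + B(0,0) = 4.6107 = V0.

(0,0): Delta=-0.0654 Bond=11.6120
(1,0): Delta=0.0000 Bond=8.3333
(1,1): Delta=-0.0909 Bond=17.9952
V0=4.6107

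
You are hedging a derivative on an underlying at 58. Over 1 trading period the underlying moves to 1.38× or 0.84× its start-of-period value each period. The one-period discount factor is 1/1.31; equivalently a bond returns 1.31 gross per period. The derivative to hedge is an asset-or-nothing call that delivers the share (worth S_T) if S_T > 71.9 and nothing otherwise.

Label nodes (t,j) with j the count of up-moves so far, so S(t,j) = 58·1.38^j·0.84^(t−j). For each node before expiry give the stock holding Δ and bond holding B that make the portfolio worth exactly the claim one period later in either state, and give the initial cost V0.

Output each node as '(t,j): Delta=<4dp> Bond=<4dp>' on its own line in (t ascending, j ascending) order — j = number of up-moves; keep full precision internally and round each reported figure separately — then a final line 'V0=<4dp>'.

Since d<R<u, set p* = (R−d)/(u−d) = 0.8704; price each node as the discounted p*-expectation of its children.
Payoff layer (t=1): V(1,0)=0.0000, V(1,1)=80.0400
Node (0,0) S=58.0000: V=(p*·80.0400+(1−p*)·0.0000)/1.31=53.1790; Δ=(80.0400−0.0000)/(80.0400−48.7200)=2.5556; B=V−Δ·S=-95.0433
Each (Δ,B) replicates both successor values, so the strategy is self-financing and V0 is arbitrage-free.

(0,0): Delta=2.5556 Bond=-95.0433
V0=53.1790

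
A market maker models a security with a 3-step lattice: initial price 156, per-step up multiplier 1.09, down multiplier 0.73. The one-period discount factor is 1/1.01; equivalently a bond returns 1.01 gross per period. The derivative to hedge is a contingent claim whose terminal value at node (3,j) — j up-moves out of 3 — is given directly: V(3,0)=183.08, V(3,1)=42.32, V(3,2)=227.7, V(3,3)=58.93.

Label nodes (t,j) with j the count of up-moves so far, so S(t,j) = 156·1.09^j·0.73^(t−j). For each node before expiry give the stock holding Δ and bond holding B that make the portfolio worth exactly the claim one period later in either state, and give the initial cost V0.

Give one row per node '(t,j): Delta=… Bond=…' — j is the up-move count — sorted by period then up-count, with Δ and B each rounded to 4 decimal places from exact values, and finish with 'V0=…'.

The replicating-portfolio and risk-neutral prices coincide; use p* = (1.01−0.73)/(1.09−0.73) = 0.7778 for the latter.
At expiry t=3: V(3,0)=183.0800, V(3,1)=42.3200, V(3,2)=227.7000, V(3,3)=58.9300
(2,0): S=83.1324. Δ = (V_up−V_dn)/(S_up−S_dn) = (42.3200−183.0800)/(90.6143−60.6867) = -4.7033. V = [p*·42.3200 + (1−p*)·183.0800]/1.01 = 72.8713. B = V − Δ·S = 463.8713.
(2,1): S=124.1292. Δ = (V_up−V_dn)/(S_up−S_dn) = (227.7000−42.3200)/(135.3008−90.6143) = 4.1485. V = [p*·227.7000 + (1−p*)·42.3200]/1.01 = 184.6579. B = V − Δ·S = -330.2866.
(2,2): S=185.3436. Δ = (V_up−V_dn)/(S_up−S_dn) = (58.9300−227.7000)/(202.0245−135.3008) = -2.5294. V = [p*·58.9300 + (1−p*)·227.7000]/1.01 = 95.4796. B = V − Δ·S = 564.2852.
(1,0): S=113.8800. Δ = (V_up−V_dn)/(S_up−S_dn) = (184.6579−72.8713)/(124.1292−83.1324) = 2.7267. V = [p*·184.6579 + (1−p*)·72.8713]/1.01 = 158.2341. B = V − Δ·S = -152.2842.
(1,1): S=170.0400. Δ = (V_up−V_dn)/(S_up−S_dn) = (95.4796−184.6579)/(185.3436−124.1292) = -1.4568. V = [p*·95.4796 + (1−p*)·184.6579]/1.01 = 114.1555. B = V − Δ·S = 361.8727.
(0,0): S=156.0000. Δ = (V_up−V_dn)/(S_up−S_dn) = (114.1555−158.2341)/(170.0400−113.8800) = -0.7849. V = [p*·114.1555 + (1−p*)·158.2341]/1.01 = 122.7235. B = V − Δ·S = 245.1640.
Self-financing check: at every node Δ·S+B equals the discounted successor values.

(0,0): Delta=-0.7849 Bond=245.1640
(1,0): Delta=2.7267 Bond=-152.2842
(1,1): Delta=-1.4568 Bond=361.8727
(2,0): Delta=-4.7033 Bond=463.8713
(2,1): Delta=4.1485 Bond=-330.2866
(2,2): Delta=-2.5294 Bond=564.2852
V0=122.7235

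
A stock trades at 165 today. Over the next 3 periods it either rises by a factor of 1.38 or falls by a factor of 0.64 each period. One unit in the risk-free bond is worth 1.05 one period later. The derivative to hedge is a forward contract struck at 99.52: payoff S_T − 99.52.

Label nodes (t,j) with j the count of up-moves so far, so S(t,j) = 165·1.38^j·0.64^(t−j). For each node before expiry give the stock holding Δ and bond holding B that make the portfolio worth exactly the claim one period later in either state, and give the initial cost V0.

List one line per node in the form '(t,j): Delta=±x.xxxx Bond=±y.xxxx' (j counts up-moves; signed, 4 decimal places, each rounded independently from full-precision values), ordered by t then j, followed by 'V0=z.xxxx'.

Under the risk-neutral measure, an up-move has probability p* = (R−d)/(u−d) = 0.5541 and values discount at R = 1.05.
Terminal values V(3,·): V(3,0)=-56.2662, V(3,1)=-6.2541, V(3,2)=101.5846, V(3,3)=334.1119
Node (2,0) S=67.5840: V=(p*·-6.2541+(1−p*)·-56.2662)/1.05=-27.1970; Δ=(-6.2541−-56.2662)/(93.2659−43.2538)=1.0000; B=V−Δ·S=-94.7810
Node (2,1) S=145.7280: V=(p*·101.5846+(1−p*)·-6.2541)/1.05=50.9470; Δ=(101.5846−-6.2541)/(201.1046−93.2659)=1.0000; B=V−Δ·S=-94.7810
Node (2,2) S=314.2260: V=(p*·334.1119+(1−p*)·101.5846)/1.05=219.4450; Δ=(334.1119−101.5846)/(433.6319−201.1046)=1.0000; B=V−Δ·S=-94.7810
Node (1,0) S=105.6000: V=(p*·50.9470+(1−p*)·-27.1970)/1.05=15.3324; Δ=(50.9470−-27.1970)/(145.7280−67.5840)=1.0000; B=V−Δ·S=-90.2676
Node (1,1) S=227.7000: V=(p*·219.4450+(1−p*)·50.9470)/1.05=137.4324; Δ=(219.4450−50.9470)/(314.2260−145.7280)=1.0000; B=V−Δ·S=-90.2676
Node (0,0) S=165.0000: V=(p*·137.4324+(1−p*)·15.3324)/1.05=79.0309; Δ=(137.4324−15.3324)/(227.7000−105.6000)=1.0000; B=V−Δ·S=-85.9691
Each (Δ,B) replicates both successor values, so the strategy is self-financing and V0 is arbitrage-free.

(0,0): Delta=1.0000 Bond=-85.9691
(1,0): Delta=1.0000 Bond=-90.2676
(1,1): Delta=1.0000 Bond=-90.2676
(2,0): Delta=1.0000 Bond=-94.7810
(2,1): Delta=1.0000 Bond=-94.7810
(2,2): Delta=1.0000 Bond=-94.7810
V0=79.0309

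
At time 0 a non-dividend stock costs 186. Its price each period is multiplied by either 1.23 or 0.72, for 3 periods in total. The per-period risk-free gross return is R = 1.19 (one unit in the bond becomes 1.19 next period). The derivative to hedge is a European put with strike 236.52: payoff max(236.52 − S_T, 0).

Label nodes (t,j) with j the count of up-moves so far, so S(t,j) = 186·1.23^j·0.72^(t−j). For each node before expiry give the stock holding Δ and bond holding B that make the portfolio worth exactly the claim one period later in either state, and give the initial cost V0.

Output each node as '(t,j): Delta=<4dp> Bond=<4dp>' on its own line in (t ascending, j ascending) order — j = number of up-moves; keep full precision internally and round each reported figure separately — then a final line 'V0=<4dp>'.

(0,0): Delta=-0.3071 Bond=62.3731
(1,0): Delta=-1.0000 Bond=167.0221
(1,1): Delta=-0.2725 Bond=66.3262
(2,0): Delta=-1.0000 Bond=198.7563
(2,1): Delta=-1.0000 Bond=198.7563
(2,2): Delta=-0.2363 Bond=68.7301
V0=5.2594

The replicating-portfolio and risk-neutral prices coincide; use p* = (1.19−0.72)/(1.23−0.72) = 0.9216 for the latter.
At expiry t=3: V(3,0)=167.0959, V(3,1)=117.9204, V(3,2)=33.9124, V(3,3)=0.0000
Node (2,0) S=96.4224: V=(p*·117.9204+(1−p*)·167.0959)/1.19=102.3339; Δ=(117.9204−167.0959)/(118.5996−69.4241)=-1.0000; B=V−Δ·S=198.7563
Node (2,1) S=164.7216: V=(p*·33.9124+(1−p*)·117.9204)/1.19=34.0347; Δ=(33.9124−117.9204)/(202.6076−118.5996)=-1.0000; B=V−Δ·S=198.7563
Node (2,2) S=281.3994: V=(p*·0.0000+(1−p*)·33.9124)/1.19=2.2351; Δ=(0.0000−33.9124)/(346.1213−202.6076)=-0.2363; B=V−Δ·S=68.7301
Node (1,0) S=133.9200: V=(p*·34.0347+(1−p*)·102.3339)/1.19=33.1021; Δ=(34.0347−102.3339)/(164.7216−96.4224)=-1.0000; B=V−Δ·S=167.0221
Node (1,1) S=228.7800: V=(p*·2.2351+(1−p*)·34.0347)/1.19=3.9741; Δ=(2.2351−34.0347)/(281.3994−164.7216)=-0.2725; B=V−Δ·S=66.3262
Node (0,0) S=186.0000: V=(p*·3.9741+(1−p*)·33.1021)/1.19=5.2594; Δ=(3.9741−33.1021)/(228.7800−133.9200)=-0.3071; B=V−Δ·S=62.3731
Check: Δ(0,0)·S0 + B(0,0) = 5.2594 = V0.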